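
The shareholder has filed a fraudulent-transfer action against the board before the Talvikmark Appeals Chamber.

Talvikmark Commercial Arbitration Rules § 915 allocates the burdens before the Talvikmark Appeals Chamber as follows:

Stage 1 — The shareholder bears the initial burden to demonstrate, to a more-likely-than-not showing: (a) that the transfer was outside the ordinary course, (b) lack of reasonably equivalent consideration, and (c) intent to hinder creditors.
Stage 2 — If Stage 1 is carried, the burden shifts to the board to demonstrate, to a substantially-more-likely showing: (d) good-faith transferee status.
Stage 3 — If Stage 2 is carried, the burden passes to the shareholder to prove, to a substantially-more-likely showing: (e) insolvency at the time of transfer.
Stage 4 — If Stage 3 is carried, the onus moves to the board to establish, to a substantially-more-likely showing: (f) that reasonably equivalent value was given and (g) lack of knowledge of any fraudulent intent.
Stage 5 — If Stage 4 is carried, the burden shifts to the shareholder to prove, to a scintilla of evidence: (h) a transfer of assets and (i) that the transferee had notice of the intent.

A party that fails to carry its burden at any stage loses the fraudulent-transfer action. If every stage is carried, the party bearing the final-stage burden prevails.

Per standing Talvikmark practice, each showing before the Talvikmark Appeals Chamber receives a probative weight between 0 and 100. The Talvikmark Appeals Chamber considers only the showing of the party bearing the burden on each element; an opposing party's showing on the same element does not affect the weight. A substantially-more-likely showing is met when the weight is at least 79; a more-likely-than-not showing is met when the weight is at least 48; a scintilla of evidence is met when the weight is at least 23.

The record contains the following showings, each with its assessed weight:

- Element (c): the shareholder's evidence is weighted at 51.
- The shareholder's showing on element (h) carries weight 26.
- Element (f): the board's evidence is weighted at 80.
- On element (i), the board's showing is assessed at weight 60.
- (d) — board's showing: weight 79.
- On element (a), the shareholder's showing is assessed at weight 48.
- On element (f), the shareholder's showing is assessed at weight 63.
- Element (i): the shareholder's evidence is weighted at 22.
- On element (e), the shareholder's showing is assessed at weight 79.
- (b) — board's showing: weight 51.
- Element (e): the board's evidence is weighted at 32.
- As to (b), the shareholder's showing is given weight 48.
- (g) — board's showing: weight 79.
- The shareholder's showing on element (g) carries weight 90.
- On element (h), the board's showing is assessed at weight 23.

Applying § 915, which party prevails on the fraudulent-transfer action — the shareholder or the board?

board

At Stage 1 the shareholder must meet a more-likely-than-not showing (weight is at least 48): on (a) the weight is 48, ≥ 48, so (a) meets the standard; on (b) the weight is 48 (the board's 51 is given no effect), ≥ 48, so (b) meets the standard; on (c) the weight is 51, ≥ 48, so (c) meets the standard.
  The shareholder carries Stage 1; the board now bears the burden.
At Stage 2 the board must meet a substantially-more-likely showing (weight is at least 79): on (d) the weight is 79, ≥ 79, so (d) meets the standard.
  Stage 2 is satisfied; the onus moves to the shareholder.
At Stage 3 the shareholder must meet a substantially-more-likely showing (weight is at least 79): on (e) the weight is 79 (the board's 32 is given no effect), which does reach 79, so (e) meets the standard.
  Stage 3 is satisfied; the onus moves to the board.
At Stage 4 the board must meet a substantially-more-likely showing (weight is at least 79): on (f) the weight is 80 (the shareholder's 63 is given no effect), ≥ 79, so (f) meets the standard; on (g) the weight is 79 (the shareholder's 90 is given no effect), ≥ 79, so (g) meets the standard.
  Stage 4 carried; the burden shifts to the shareholder.
At Stage 5 the shareholder must meet a scintilla of evidence (weight is at least 23): on (h) the weight is 26 (the board's 23 is given no effect), ≥ 23, so (h) meets the standard; on (i) the weight is 22 (the board's 60 is given no effect), which does not reach 23, so (i) does not meet the standard.
  Stage 5 not carried; the shareholder fails its burden.
The board prevails.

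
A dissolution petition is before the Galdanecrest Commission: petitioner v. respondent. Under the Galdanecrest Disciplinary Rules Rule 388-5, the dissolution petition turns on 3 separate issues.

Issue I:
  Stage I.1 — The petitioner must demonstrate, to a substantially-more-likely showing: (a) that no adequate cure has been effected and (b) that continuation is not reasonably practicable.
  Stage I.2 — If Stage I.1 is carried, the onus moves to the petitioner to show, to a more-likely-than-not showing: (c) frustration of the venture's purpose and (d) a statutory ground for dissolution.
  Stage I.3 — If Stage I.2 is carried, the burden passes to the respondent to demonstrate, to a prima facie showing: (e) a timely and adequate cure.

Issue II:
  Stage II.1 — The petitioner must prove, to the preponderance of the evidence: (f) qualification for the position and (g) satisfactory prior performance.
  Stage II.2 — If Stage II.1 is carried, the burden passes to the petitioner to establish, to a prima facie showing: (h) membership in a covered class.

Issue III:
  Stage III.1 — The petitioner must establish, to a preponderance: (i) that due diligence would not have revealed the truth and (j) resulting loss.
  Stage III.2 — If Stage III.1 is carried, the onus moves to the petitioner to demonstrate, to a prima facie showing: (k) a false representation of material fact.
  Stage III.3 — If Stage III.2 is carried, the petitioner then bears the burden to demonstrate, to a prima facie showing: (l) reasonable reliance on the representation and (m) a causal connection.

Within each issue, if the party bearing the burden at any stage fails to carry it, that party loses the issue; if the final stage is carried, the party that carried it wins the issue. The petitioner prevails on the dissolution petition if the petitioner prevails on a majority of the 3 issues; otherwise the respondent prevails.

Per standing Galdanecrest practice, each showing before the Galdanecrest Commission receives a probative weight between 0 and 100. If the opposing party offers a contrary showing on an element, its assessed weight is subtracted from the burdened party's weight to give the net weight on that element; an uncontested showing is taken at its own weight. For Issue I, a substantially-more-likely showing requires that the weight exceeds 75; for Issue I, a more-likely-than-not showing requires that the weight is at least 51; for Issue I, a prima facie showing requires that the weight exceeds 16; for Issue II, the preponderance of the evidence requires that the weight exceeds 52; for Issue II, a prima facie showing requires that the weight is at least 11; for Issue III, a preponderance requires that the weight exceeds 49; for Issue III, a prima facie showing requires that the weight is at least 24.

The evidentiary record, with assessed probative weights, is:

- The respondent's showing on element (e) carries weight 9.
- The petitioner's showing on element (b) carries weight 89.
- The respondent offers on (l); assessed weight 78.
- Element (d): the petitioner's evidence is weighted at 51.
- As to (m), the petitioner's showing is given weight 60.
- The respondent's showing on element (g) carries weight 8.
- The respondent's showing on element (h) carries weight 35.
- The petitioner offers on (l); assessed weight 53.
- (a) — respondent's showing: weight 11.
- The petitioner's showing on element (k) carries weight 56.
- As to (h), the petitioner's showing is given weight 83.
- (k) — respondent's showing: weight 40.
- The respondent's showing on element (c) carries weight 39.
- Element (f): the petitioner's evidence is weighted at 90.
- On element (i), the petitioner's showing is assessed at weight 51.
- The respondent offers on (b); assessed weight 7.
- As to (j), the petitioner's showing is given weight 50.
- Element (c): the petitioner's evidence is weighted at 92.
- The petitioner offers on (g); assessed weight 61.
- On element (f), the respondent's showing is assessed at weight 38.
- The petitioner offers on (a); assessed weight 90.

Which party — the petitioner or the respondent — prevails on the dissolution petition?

respondent

— Issue I —
Stage I.1 — burden on petitioner; standard: a substantially-more-likely showing (weight exceeds 75).
    (a): 90 − 11 = 79 > 75 [met]
    (b): 89 − 7 = 82 > 75 [met]
  All elements met. The petitioner retains the burden for Stage I.2.
Stage I.2 — burden on petitioner; standard: a more-likely-than-not showing (weight is at least 51).
    (c): 92 − 39 = 53 ≥ 51 [met]
    (d): 51 ≥ 51 [met]
  All elements met. The burden passes to the respondent.
Stage I.3 — burden on respondent; standard: a prima facie showing (weight exceeds 16).
    (e): 9 ≤ 16 [not met]
  Stage I.3 not carried; the respondent fails its burden.
So the petitioner prevails on this issue.
— Issue II —
Stage II.1 — burden on petitioner; standard: the preponderance of the evidence (weight exceeds 52).
    (f): 90 − 38 = 52 ≤ 52 [not met]
    (g): 61 − 8 = 53 > 52 [met]
  The petitioner does not carry Stage II.1.
The analysis ends at Stage II.1; the respondent prevails on this issue.
— Issue III —
At Stage III.1 the petitioner must meet a preponderance (weight exceeds 49): on (i) the weight is 51, which does exceed 49, so (i) meets the standard; on (j) the weight is 50, > 49, so (j) meets the standard.
  Stage III.1 is satisfied; the petitioner continues to bear the burden.
At Stage III.2 the petitioner must meet a prima facie showing (weight is at least 24): on (k) the weight is 56 less the opposing 40 gives net 16, < 24, so (k) does not meet the standard.
  Not every element is met, so the petitioner fails to carry Stage III.2.
So the respondent prevails on this issue.
Per-issue: Issue I → petitioner; Issue II → respondent; Issue III → respondent. The petitioner must prevail on a majority of issues; overall, the respondent prevails.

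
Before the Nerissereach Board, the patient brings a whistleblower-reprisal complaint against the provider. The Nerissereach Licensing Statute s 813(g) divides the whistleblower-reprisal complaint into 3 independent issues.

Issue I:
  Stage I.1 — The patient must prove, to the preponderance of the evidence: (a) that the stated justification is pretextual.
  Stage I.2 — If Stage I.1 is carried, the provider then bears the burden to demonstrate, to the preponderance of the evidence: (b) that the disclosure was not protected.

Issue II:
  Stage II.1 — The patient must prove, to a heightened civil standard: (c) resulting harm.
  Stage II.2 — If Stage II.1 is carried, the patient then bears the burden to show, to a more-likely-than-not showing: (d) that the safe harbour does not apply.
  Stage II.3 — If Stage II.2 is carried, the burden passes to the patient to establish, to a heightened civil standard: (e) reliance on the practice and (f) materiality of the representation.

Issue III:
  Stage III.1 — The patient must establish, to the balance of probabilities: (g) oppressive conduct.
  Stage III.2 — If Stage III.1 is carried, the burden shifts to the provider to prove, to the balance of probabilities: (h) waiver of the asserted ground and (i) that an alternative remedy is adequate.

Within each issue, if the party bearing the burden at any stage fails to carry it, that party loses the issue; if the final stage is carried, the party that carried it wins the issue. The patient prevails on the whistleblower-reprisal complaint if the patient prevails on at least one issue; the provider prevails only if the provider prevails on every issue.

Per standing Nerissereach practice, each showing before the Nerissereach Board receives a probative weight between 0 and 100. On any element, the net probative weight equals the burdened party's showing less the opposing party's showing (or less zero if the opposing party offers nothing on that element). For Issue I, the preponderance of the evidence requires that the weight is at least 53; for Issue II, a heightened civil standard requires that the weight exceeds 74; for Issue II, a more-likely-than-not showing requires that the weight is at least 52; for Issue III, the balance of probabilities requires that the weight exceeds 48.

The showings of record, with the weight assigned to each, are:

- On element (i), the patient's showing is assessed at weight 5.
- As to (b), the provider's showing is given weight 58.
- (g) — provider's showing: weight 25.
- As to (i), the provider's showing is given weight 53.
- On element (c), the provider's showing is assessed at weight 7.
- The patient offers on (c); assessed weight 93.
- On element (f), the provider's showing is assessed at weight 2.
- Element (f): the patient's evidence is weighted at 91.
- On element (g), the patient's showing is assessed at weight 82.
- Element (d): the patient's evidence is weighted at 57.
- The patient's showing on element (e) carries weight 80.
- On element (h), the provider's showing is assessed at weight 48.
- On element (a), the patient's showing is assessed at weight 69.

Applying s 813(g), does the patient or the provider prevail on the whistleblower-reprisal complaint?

patient

— Issue I —
Stage I.1 — burden on patient; standard: the preponderance of the evidence (weight is at least 53).
    (a): 69 ≥ 53 [met]
  Stage I.1 is satisfied; the onus moves to the provider.
Stage I.2 — burden on provider; standard: the preponderance of the evidence (weight is at least 53).
    (b): 58 ≥ 53 [met]
  Stage I.2 carried; the final stage is satisfied.
With every stage satisfied, the provider prevails on this issue.
— Issue II —
Stage II.1 — burden on patient; standard: a heightened civil standard (weight exceeds 74).
    (c): 93 − 7 = 86 > 74 [met]
  All elements met. The patient retains the burden for Stage II.2.
Stage II.2 — burden on patient; standard: a more-likely-than-not showing (weight is at least 52).
    (d): 57 ≥ 52 [met]
  All elements met. The patient retains the burden for Stage II.3.
Stage II.3 — burden on patient; standard: a heightened civil standard (weight exceeds 74).
    (e): 80 > 74 [met]
    (f): 91 − 2 = 89 > 74 [met]
  Stage II.3 carried; the final stage is satisfied.
With every stage satisfied, the patient prevails on this issue.
— Issue III —
Stage III.1 (patient, the balance of probabilities, weight exceeds 48): (g) net 82−25=57 > 48 — meets.
  Stage III.1 is satisfied; the onus moves to the provider.
Stage III.2 (provider, the balance of probabilities, weight exceeds 48): (h) 48 ≤ 48 — fails; (i) net 53−5=48 ≤ 48 — fails.
  The provider does not carry Stage III.2.
So the patient prevails on this issue.
Per-issue: Issue I → provider; Issue II → patient; Issue III → patient. The patient must prevail on at least one issue; overall, the patient prevails.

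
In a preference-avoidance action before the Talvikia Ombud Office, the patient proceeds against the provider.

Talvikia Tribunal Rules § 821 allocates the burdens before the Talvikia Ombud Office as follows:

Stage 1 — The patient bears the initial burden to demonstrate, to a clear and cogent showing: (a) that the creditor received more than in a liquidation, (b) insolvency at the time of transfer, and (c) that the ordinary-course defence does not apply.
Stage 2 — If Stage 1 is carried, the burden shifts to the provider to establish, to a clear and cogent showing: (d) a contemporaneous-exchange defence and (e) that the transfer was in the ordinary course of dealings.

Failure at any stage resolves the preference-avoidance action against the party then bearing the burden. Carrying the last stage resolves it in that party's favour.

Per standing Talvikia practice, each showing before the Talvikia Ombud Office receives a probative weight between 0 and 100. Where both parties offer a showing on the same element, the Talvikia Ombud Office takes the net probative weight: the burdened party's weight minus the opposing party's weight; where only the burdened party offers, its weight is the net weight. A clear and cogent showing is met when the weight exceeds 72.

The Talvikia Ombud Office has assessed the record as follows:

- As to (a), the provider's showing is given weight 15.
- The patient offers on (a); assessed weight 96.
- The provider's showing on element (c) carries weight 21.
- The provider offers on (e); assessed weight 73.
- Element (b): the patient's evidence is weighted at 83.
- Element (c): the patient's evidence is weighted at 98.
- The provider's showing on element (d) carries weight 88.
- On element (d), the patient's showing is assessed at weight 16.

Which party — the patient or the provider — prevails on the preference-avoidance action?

patient

Stage 1 (patient, a clear and cogent showing, weight exceeds 72): (a) net 96−15=81 > 72 — meets; (b) 83 > 72 — meets; (c) net 98−21=77 > 72 — meets.
  All elements met. The burden passes to the provider.
Stage 2 (provider, a clear and cogent showing, weight exceeds 72): (d) net 88−16=72 ≤ 72 — fails; (e) 73 > 72 — meets.
  Stage 2 not carried; the provider fails its burden.
The patient prevails.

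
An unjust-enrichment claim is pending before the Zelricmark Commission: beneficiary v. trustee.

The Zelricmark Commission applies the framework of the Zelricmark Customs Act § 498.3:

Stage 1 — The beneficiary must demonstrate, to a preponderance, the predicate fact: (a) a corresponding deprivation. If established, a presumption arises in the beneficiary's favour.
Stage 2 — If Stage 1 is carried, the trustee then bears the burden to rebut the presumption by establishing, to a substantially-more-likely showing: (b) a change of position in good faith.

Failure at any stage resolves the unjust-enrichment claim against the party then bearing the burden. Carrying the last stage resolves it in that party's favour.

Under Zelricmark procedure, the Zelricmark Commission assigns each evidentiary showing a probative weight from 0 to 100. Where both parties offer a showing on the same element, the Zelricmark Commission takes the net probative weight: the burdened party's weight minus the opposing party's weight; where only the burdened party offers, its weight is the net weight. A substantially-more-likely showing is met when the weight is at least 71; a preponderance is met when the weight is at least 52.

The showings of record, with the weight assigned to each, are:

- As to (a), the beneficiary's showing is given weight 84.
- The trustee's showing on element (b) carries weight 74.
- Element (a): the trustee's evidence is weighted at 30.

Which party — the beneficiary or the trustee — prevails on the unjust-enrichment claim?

At Stage 1 the beneficiary must meet a preponderance (weight is at least 52): on (a) the weight is 84 less the opposing 30 gives net 54, which does reach 52, so (a) meets the standard.
  Stage 1 carried; the burden shifts to the trustee.
At Stage 2 the trustee must meet a substantially-more-likely showing (weight is at least 71): on (b) the weight is 74, which does reach 71, so (b) meets the standard.
  The trustee carries the last stage.
All stages carried — the trustee prevails.

trustee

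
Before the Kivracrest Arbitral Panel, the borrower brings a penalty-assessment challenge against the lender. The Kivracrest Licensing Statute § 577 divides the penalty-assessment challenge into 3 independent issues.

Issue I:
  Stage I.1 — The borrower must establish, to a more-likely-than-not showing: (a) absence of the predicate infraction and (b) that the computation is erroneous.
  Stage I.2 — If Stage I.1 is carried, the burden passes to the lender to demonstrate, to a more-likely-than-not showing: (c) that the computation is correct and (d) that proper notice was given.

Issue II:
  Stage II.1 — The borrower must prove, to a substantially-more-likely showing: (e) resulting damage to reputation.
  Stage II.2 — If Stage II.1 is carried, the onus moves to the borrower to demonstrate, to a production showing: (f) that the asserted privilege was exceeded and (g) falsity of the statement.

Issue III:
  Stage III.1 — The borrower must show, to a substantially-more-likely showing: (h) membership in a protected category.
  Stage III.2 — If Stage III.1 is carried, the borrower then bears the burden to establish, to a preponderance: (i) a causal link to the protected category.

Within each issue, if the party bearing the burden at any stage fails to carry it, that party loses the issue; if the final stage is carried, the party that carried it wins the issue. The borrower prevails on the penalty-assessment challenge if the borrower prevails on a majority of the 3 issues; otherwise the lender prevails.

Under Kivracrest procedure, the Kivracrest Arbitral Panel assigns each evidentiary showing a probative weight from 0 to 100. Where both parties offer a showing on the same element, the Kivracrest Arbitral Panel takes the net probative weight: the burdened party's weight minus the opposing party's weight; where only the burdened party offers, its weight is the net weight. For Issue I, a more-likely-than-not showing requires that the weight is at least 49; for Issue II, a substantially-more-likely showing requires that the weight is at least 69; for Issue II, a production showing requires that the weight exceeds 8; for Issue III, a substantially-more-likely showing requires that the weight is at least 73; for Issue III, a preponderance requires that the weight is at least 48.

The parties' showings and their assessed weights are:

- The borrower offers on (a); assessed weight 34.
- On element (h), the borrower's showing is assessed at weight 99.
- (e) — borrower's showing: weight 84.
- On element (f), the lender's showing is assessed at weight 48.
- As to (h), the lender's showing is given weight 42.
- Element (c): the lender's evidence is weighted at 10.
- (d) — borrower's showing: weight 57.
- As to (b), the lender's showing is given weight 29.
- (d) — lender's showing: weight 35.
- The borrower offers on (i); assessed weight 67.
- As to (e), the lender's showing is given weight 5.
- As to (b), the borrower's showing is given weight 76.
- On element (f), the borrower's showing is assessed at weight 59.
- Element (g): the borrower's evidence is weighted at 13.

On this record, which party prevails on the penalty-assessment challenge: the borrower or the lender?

lender

— Issue I —
Stage I.1 (borrower, a more-likely-than-not showing, weight is at least 49): (a) 34 < 49 — fails; (b) net 76−29=47 < 49 — fails.
  Stage I.1 not carried; the borrower fails its burden.
The lender prevails on this issue.
— Issue II —
At Stage II.1 the borrower must meet a substantially-more-likely showing (weight is at least 69): on (e) the weight is 84 less the opposing 5 gives net 79, which does reach 69, so (e) meets the standard.
  Stage II.1 carried; the burden remains with the borrower.
At Stage II.2 the borrower must meet a production showing (weight exceeds 8): on (f) the weight is 59 less the opposing 48 gives net 11, > 8, so (f) meets the standard; on (g) the weight is 13, which does exceed 8, so (g) meets the standard.
  Stage II.2 carried; the final stage is satisfied.
Every stage carried; the borrower prevails on this issue.
— Issue III —
Stage III.1 (borrower, a substantially-more-likely showing, weight is at least 73): (h) net 99−42=57 < 73 — fails.
  The borrower does not carry Stage III.1.
The lender prevails on this issue.
Per-issue: Issue I → lender; Issue II → borrower; Issue III → lender. The borrower must prevail on a majority of issues; overall, the lender prevails.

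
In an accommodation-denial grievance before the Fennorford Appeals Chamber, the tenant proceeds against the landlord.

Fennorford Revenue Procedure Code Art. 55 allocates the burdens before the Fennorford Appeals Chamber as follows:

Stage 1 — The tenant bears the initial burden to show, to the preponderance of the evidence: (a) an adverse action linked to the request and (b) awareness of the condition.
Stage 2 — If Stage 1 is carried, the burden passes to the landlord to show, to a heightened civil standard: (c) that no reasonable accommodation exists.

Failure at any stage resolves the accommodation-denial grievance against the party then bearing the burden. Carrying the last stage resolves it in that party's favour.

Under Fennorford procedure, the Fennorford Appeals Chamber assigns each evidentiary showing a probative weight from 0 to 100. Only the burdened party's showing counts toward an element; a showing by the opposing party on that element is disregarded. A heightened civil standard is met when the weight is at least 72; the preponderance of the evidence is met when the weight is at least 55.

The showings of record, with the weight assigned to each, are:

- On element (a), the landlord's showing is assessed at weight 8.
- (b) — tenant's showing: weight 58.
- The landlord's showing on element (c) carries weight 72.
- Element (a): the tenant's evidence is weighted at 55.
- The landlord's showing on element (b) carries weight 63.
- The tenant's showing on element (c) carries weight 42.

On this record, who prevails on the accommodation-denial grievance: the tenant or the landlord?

landlord

At Stage 1 the tenant must meet the preponderance of the evidence (weight is at least 55): on (a) the weight is 55 (the landlord's 8 is given no effect), ≥ 55, so (a) meets the standard; on (b) the weight is 58 (the landlord's 63 is given no effect), which does reach 55, so (b) meets the standard.
  Stage 1 is satisfied; the onus moves to the landlord.
At Stage 2 the landlord must meet a heightened civil standard (weight is at least 72): on (c) the weight is 72 (the tenant's 42 is given no effect), ≥ 72, so (c) meets the standard.
  All elements met at the final stage.
All stages carried — the landlord prevails.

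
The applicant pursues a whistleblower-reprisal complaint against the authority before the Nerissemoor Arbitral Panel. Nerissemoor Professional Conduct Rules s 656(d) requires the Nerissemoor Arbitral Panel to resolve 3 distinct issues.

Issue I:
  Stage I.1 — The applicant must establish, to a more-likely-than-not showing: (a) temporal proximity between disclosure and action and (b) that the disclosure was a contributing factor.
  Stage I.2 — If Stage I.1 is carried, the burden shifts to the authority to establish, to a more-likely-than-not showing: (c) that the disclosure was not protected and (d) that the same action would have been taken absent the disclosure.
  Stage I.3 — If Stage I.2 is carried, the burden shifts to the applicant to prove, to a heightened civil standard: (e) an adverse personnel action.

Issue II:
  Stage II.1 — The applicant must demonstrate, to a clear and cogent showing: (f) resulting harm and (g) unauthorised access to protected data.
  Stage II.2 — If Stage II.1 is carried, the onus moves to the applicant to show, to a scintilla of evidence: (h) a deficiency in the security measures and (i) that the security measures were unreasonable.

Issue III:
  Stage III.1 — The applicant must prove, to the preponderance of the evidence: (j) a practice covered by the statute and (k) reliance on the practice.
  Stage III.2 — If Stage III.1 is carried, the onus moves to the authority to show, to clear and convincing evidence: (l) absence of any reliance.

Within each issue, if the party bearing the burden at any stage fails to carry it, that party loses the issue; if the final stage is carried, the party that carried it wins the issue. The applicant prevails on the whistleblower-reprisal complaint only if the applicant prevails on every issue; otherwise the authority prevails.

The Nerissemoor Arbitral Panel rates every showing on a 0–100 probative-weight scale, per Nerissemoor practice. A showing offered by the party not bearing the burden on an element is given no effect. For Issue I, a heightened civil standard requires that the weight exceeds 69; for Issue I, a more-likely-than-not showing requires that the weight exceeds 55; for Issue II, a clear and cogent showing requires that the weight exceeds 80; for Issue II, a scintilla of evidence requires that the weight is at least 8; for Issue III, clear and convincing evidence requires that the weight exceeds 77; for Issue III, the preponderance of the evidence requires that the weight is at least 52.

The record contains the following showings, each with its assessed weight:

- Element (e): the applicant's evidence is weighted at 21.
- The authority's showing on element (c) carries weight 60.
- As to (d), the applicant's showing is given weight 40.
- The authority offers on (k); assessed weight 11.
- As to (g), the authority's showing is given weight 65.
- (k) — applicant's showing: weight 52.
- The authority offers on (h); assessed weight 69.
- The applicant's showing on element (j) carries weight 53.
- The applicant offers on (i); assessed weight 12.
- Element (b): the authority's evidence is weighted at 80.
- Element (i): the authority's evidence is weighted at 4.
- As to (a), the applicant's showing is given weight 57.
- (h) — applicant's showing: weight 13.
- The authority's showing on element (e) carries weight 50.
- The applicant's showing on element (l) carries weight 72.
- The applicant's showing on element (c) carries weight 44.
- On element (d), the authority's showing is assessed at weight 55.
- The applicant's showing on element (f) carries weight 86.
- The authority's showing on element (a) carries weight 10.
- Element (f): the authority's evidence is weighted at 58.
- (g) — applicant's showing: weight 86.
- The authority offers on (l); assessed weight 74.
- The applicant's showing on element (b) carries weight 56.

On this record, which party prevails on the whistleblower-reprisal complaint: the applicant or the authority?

applicant

— Issue I —
Stage I.1 (applicant, a more-likely-than-not showing, weight exceeds 55): (a) 57 (authority's 10 disregarded) > 55 — meets; (b) 56 (authority's 80 disregarded) > 55 — meets.
  The applicant carries Stage I.1; the authority now bears the burden.
Stage I.2 (authority, a more-likely-than-not showing, weight exceeds 55): (c) 60 (applicant's 44 disregarded) > 55 — meets; (d) 55 (applicant's 40 disregarded) ≤ 55 — fails.
  The authority does not carry Stage I.2.
The analysis ends at Stage I.2; the applicant prevails on this issue.
— Issue II —
Stage II.1 (applicant, a clear and cogent showing, weight exceeds 80): (f) 86 (authority's 58 disregarded) > 80 — meets; (g) 86 (authority's 65 disregarded) > 80 — meets.
  Stage II.1 carried; the burden remains with the applicant.
Stage II.2 (applicant, a scintilla of evidence, weight is at least 8): (h) 13 (authority's 69 disregarded) ≥ 8 — meets; (i) 12 (authority's 4 disregarded) ≥ 8 — meets.
  Stage II.2 carried; the final stage is satisfied.
All stages carried — the applicant prevails on this issue.
— Issue III —
Stage III.1 — burden on applicant; standard: the preponderance of the evidence (weight is at least 52).
    (j): 53 ≥ 52 [met]
    (k): 52 (authority's 11 disregarded) ≥ 52 [met]
  Stage III.1 carried; the burden shifts to the authority.
Stage III.2 — burden on authority; standard: clear and convincing evidence (weight exceeds 77).
    (l): 74 (applicant's 72 disregarded) ≤ 77 [not met]
  Not every element is met, so the authority fails to carry Stage III.2.
The applicant prevails on this issue.
Per-issue: Issue I → applicant; Issue II → applicant; Issue III → applicant. The applicant must prevail on every issue; overall, the applicant prevails.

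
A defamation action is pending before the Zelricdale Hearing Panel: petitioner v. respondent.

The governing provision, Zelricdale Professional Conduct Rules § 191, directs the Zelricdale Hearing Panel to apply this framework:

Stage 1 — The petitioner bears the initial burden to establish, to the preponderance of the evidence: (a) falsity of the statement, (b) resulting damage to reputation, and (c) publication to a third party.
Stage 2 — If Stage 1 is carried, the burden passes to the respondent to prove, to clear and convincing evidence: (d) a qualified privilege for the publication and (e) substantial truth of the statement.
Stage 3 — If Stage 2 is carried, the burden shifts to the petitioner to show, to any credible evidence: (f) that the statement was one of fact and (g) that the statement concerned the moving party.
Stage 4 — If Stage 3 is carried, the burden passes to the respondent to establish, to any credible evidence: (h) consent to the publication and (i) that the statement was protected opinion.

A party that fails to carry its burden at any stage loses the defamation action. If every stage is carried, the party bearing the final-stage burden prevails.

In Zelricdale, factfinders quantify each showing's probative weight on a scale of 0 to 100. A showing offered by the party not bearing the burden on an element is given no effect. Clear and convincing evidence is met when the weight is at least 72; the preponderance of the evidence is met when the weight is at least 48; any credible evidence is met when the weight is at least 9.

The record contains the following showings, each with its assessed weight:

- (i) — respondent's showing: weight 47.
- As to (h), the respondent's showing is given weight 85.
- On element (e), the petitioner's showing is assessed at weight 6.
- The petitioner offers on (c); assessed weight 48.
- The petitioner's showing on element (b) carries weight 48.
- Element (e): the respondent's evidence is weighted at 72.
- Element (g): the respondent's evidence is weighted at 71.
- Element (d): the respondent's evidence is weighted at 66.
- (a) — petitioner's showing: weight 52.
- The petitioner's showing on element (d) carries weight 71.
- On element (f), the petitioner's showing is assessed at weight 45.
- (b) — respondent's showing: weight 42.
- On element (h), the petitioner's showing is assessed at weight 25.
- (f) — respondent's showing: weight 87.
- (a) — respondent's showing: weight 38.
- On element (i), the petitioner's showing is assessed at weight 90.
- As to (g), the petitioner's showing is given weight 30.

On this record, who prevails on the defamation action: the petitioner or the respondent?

petitioner

Stage 1 — burden on petitioner; standard: the preponderance of the evidence (weight is at least 48).
    (a): 52 (respondent's 38 disregarded) ≥ 48 [met]
    (b): 48 (respondent's 42 disregarded) ≥ 48 [met]
    (c): 48 ≥ 48 [met]
  All elements met. The burden passes to the respondent.
Stage 2 — burden on respondent; standard: clear and convincing evidence (weight is at least 72).
    (d): 66 (petitioner's 71 disregarded) < 72 [not met]
    (e): 72 (petitioner's 6 disregarded) ≥ 72 [met]
  Not every element is met, so the respondent fails to carry Stage 2.
So the petitioner prevails.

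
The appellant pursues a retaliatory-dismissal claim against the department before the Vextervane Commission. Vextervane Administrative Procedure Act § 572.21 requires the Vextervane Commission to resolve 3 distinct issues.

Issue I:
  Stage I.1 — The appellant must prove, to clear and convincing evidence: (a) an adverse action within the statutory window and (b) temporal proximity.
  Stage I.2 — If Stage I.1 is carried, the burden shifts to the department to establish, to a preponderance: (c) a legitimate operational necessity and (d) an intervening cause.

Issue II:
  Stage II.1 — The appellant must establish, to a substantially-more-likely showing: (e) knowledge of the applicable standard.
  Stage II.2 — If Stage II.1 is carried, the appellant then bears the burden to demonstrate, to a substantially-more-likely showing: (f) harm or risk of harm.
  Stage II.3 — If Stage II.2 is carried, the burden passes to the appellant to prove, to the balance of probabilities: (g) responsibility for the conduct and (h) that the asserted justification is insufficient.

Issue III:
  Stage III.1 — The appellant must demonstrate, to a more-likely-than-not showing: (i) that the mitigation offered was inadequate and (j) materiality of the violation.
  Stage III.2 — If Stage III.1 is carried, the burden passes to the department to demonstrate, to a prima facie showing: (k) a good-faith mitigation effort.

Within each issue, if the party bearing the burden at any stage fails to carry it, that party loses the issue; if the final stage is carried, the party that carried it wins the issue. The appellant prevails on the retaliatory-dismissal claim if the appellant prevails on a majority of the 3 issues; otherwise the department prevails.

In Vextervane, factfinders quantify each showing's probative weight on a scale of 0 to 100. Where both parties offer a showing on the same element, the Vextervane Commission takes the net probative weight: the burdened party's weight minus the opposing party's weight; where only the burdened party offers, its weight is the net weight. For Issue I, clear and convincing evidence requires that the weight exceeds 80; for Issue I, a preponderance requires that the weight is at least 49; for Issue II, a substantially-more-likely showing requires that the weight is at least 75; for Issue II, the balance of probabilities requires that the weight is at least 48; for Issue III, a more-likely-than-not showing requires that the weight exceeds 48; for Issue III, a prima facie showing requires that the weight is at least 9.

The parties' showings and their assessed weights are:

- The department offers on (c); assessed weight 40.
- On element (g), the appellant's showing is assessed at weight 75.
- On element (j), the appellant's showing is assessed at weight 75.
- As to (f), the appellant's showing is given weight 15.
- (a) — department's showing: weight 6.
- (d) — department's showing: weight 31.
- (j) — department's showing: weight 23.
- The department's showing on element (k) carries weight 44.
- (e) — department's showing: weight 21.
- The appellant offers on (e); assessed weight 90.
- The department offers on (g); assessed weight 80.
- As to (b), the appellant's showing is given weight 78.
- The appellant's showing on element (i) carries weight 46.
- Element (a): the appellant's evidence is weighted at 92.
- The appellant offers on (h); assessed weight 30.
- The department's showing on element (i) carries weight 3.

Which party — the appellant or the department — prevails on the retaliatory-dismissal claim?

— Issue I —
Stage I.1 — burden on appellant; standard: clear and convincing evidence (weight exceeds 80).
    (a): 92 − 6 = 86 > 80 [met]
    (b): 78 ≤ 80 [not met]
  The appellant does not carry Stage I.1.
The analysis ends at Stage I.1; the department prevails on this issue.
— Issue II —
Stage II.1 — burden on appellant; standard: a substantially-more-likely showing (weight is at least 75).
    (e): 90 − 21 = 69 < 75 [not met]
  The appellant does not carry Stage II.1.
The department prevails on this issue.
— Issue III —
Stage III.1 (appellant, a more-likely-than-not showing, weight exceeds 48): (i) net 46−3=43 ≤ 48 — fails; (j) net 75−23=52 > 48 — meets.
  Not every element is met, so the appellant fails to carry Stage III.1.
The department prevails on this issue.
Per-issue: Issue I → department; Issue II → department; Issue III → department. The appellant must prevail on a majority of issues; overall, the department prevails.

department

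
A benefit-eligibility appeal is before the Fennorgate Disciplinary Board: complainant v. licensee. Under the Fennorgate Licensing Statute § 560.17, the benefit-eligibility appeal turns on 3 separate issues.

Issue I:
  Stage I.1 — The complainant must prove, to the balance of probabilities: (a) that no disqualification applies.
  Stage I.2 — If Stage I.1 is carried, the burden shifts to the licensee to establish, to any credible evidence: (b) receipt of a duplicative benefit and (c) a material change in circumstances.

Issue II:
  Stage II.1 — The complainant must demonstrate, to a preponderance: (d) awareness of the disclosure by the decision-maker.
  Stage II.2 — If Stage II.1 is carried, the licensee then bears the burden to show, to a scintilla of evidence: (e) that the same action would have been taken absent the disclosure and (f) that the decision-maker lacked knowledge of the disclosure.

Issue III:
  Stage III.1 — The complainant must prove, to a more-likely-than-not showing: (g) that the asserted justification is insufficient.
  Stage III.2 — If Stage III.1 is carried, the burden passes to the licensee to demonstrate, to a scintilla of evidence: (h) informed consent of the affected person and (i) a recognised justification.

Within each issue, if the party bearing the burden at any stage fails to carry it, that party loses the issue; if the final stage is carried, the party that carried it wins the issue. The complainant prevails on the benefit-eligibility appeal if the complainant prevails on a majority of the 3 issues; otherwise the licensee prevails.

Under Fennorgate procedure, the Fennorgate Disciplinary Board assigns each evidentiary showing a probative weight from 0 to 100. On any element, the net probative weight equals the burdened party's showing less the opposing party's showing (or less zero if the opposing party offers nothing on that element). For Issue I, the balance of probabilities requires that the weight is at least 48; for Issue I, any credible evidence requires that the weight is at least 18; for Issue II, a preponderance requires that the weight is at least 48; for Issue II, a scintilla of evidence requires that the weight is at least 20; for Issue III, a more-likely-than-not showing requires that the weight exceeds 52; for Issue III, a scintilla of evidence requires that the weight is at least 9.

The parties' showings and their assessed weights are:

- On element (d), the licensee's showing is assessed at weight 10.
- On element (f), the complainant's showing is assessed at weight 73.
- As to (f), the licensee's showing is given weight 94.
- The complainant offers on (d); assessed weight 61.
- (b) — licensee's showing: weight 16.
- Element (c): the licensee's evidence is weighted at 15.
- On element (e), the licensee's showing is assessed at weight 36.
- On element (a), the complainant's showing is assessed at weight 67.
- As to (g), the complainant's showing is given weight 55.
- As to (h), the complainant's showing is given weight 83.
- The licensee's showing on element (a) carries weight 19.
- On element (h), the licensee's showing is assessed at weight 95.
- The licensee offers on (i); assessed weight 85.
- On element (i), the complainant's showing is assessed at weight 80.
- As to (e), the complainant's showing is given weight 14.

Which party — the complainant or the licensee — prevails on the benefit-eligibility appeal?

complainant

— Issue I —
Stage I.1 — burden on complainant; standard: the balance of probabilities (weight is at least 48).
    (a): 67 − 19 = 48 ≥ 48 [met]
  The complainant carries Stage I.1; the licensee now bears the burden.
Stage I.2 — burden on licensee; standard: any credible evidence (weight is at least 18).
    (b): 16 < 18 [not met]
    (c): 15 < 18 [not met]
  Not every element is met, so the licensee fails to carry Stage I.2.
The analysis ends at Stage I.2; the complainant prevails on this issue.
— Issue II —
Stage II.1 (complainant, a preponderance, weight is at least 48): (d) net 61−10=51 ≥ 48 — meets.
  Stage II.1 carried; the burden shifts to the licensee.
Stage II.2 (licensee, a scintilla of evidence, weight is at least 20): (e) net 36−14=22 ≥ 20 — meets; (f) net 94−73=21 ≥ 20 — meets.
  Stage II.2 carried; the final stage is satisfied.
All stages carried — the licensee prevails on this issue.
— Issue III —
Stage III.1 — burden on complainant; standard: a more-likely-than-not showing (weight exceeds 52).
    (g): 55 > 52 [met]
  Stage III.1 carried; the burden shifts to the licensee.
Stage III.2 — burden on licensee; standard: a scintilla of evidence (weight is at least 9).
    (h): 95 − 83 = 12 ≥ 9 [met]
    (i): 85 − 80 = 5 < 9 [not met]
  Not every element is met, so the licensee fails to carry Stage III.2.
The complainant prevails on this issue.
Per-issue: Issue I → complainant; Issue II → licensee; Issue III → complainant. The complainant must prevail on a majority of issues; overall, the complainant prevails.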